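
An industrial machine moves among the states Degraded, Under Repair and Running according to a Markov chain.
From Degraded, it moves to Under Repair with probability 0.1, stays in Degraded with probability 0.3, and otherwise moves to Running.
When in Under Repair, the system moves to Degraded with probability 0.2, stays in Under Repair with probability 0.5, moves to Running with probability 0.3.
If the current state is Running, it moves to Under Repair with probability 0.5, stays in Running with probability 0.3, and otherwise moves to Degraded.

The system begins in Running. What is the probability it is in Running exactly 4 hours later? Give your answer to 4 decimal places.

Propagate the distribution vector 4 hours from Running.
After 0 hours: (0.0000, 0.0000, 1.0000)
After 1 hour: (0.2000, 0.5000, 0.3000)
After 2 hours: (0.2200, 0.4200, 0.3600)
After 3 hours: (0.2220, 0.4120, 0.3660)
After 4 hours: (0.2222, 0.4112, 0.3666)
P(in Running after 4 hours) = 0.3666

0.3666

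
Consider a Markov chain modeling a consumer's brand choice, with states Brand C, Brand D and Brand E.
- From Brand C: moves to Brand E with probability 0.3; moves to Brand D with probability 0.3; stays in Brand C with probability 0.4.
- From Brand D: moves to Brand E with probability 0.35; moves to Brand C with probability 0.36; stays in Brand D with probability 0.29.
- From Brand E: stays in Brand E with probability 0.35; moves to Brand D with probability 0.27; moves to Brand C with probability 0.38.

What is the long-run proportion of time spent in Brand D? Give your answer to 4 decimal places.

0.2872

Let the stationary distribution be π with π = πP and π_1 + π_2 + π_3 = 1.
π_1 = 0.4·π_1 + 0.36·π_2 + 0.38·π_3
π_2 = 0.3·π_1 + 0.29·π_2 + 0.27·π_3
Solving with the normalization constraint gives π = (0.3819, 0.2872, 0.3309).
So the stationary probability of Brand D is 0.2872.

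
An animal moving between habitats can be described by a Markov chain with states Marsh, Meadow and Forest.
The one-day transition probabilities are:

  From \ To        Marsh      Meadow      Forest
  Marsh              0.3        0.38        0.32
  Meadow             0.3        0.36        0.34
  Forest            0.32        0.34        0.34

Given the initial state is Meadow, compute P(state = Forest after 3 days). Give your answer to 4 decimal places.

0.3339

Propagate the distribution vector 3 days from Meadow.
After 0 days: (0.0000, 1.0000, 0.0000)
After 1 day: (0.3000, 0.3600, 0.3400)
After 2 days: (0.3068, 0.3592, 0.3340)
After 3 days: (0.3067, 0.3595, 0.3339)
P(in Forest after 3 days) = 0.3339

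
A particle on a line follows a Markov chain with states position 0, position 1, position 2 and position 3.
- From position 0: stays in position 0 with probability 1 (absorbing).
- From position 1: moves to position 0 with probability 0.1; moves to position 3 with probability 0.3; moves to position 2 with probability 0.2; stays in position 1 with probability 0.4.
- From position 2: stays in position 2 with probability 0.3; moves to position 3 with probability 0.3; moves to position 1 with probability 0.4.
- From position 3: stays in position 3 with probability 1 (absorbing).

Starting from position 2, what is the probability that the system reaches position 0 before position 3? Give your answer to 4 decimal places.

Let h(s) be the probability of absorption at position 0 starting from transient state s. Then h(position 0) = 1 and h(position 3) = 0. By first-step analysis:
h(position 1) = 0.1·1 + 0.4·h(position 1) + 0.2·h(position 2) + 0.3·0
h(position 2) = 0.4·h(position 1) + 0.3·h(position 2) + 0.3·0
Solving: h(position 1) = 0.2059, h(position 2) = 0.1176.
Starting from position 2, the probability is 0.1176.

0.1176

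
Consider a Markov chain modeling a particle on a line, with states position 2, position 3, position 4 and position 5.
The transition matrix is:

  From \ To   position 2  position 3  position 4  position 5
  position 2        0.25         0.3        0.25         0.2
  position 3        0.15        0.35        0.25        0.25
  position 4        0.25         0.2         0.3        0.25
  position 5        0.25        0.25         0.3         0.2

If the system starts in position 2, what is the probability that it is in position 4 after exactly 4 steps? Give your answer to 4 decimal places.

Propagate the distribution vector 4 steps from position 2.
After 0 steps: (1.0000, 0.0000, 0.0000, 0.0000)
After 1 step: (0.2500, 0.3000, 0.2500, 0.2000)
After 2 steps: (0.2200, 0.2800, 0.2725, 0.2275)
After 3 steps: (0.2220, 0.2754, 0.2750, 0.2276)
After 4 steps: (0.2225, 0.2749, 0.2751, 0.2275)
P(in position 4 after 4 steps) = 0.2751

0.2751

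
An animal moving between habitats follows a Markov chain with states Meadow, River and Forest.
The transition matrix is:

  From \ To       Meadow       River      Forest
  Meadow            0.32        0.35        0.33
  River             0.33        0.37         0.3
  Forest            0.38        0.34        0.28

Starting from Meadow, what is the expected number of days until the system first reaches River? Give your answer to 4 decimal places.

Let t(s) be the expected number of days to first reach River from state s, with t(River) = 0. Conditioning on the first day:
t(Meadow) = 1 + 0.32·t(Meadow) + 0.33·t(Forest)
t(Forest) = 1 + 0.38·t(Meadow) + 0.28·t(Forest)
Solving: t(Meadow) = 2.8830, t(Forest) = 2.9105.
Expected days from Meadow to River: 2.8830.

2.8830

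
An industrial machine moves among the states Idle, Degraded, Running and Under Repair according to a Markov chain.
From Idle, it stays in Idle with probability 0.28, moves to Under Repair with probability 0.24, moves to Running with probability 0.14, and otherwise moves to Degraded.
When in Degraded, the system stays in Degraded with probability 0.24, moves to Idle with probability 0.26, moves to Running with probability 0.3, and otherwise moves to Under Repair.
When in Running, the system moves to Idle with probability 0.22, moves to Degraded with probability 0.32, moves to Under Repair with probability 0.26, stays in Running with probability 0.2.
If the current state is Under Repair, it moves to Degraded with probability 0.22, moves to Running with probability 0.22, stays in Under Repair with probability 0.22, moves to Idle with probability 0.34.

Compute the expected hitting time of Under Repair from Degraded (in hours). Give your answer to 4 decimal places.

Let t(s) be the expected number of hours to first reach Under Repair from state s, with t(Under Repair) = 0. Conditioning on the first hour:
t(Idle) = 1 + 0.28·t(Idle) + 0.34·t(Degraded) + 0.14·t(Running)
t(Degraded) = 1 + 0.26·t(Idle) + 0.24·t(Degraded) + 0.3·t(Running)
t(Running) = 1 + 0.22·t(Idle) + 0.32·t(Degraded) + 0.2·t(Running)
Solving: t(Idle) = 4.3140, t(Degraded) = 4.4571, t(Running) = 4.2192.
Expected hours from Degraded to Under Repair: 4.4571.

4.4571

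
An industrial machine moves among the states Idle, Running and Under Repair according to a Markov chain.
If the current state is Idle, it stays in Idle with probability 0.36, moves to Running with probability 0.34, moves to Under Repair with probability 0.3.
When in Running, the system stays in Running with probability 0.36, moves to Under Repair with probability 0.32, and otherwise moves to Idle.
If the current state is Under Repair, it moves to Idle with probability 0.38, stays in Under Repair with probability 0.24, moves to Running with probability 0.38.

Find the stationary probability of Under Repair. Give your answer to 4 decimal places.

Let the stationary distribution be π with π = πP and π_1 + π_2 + π_3 = 1.
π_1 = 0.36·π_1 + 0.32·π_2 + 0.38·π_3
π_2 = 0.34·π_1 + 0.36·π_2 + 0.38·π_3
Solving with the normalization constraint gives π = (0.3514, 0.3588, 0.2898).
So the stationary probability of Under Repair is 0.2898.

0.2898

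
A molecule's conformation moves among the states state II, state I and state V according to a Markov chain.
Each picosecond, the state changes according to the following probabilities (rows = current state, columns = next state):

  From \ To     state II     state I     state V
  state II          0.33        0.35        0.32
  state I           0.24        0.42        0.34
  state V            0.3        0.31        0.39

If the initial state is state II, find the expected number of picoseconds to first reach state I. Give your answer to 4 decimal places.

2.9741

Let t(s) be the expected number of picoseconds to first reach state I from state s, with t(state I) = 0. Conditioning on the first picosecond:
t(state II) = 1 + 0.33·t(state II) + 0.32·t(state V)
t(state V) = 1 + 0.3·t(state II) + 0.39·t(state V)
Solving: t(state II) = 2.9741, t(state V) = 3.1020.
Expected picoseconds from state II to state I: 2.9741.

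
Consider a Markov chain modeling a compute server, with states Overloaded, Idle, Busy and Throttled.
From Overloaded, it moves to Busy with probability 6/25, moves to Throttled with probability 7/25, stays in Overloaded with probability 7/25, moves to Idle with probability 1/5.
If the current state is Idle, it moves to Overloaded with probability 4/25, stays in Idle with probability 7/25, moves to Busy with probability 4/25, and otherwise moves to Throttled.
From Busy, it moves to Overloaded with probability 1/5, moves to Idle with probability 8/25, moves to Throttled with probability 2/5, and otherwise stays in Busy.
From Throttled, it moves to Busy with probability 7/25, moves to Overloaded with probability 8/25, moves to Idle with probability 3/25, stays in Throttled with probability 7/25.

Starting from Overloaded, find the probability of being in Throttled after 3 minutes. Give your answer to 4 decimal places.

0.3303

Propagate the distribution vector 3 minutes from Overloaded.
After 0 minutes: (1.0000, 0.0000, 0.0000, 0.0000)
After 1 minute: (0.2800, 0.2000, 0.2400, 0.2800)
After 2 minutes: (0.2480, 0.2224, 0.1968, 0.3328)
After 3 minutes: (0.2509, 0.2148, 0.2040, 0.3303)
P(in Throttled after 3 minutes) = 0.3303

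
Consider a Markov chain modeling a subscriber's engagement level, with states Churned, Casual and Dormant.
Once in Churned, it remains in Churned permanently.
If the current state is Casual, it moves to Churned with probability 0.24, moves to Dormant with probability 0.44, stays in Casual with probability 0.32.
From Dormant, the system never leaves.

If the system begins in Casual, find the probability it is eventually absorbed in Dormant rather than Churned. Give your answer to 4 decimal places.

Let h(s) be the probability of absorption at Dormant starting from transient state s. Then h(Dormant) = 1 and h(Churned) = 0. By first-step analysis:
h(Casual) = 0.24·0 + 0.32·h(Casual) + 0.44·1
Solving: h(Casual) = 0.6471.
Starting from Casual, the probability is 0.6471.

0.6471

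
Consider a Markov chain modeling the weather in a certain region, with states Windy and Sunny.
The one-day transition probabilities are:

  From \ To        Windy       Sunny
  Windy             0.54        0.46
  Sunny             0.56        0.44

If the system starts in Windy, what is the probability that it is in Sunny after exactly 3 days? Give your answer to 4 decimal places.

Propagate the distribution vector 3 days from Windy.
After 0 days: (1.0000, 0.0000)
After 1 day: (0.5400, 0.4600)
After 2 days: (0.5492, 0.4508)
After 3 days: (0.5490, 0.4510)
P(in Sunny after 3 days) = 0.4510

0.4510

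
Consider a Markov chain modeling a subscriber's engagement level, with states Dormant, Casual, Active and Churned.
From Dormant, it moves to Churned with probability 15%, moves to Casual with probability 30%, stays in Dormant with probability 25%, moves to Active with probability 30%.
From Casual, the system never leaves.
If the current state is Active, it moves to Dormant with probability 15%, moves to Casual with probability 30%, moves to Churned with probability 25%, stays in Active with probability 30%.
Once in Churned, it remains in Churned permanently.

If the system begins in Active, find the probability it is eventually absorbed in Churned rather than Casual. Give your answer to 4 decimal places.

Let h(s) be the probability of absorption at Churned starting from transient state s. Then h(Churned) = 1 and h(Casual) = 0. By first-step analysis:
h(Dormant) = 0.25·h(Dormant) + 0.3·0 + 0.3·h(Active) + 0.15·1
h(Active) = 0.15·h(Dormant) + 0.3·0 + 0.3·h(Active) + 0.25·1
Solving: h(Dormant) = 0.3750, h(Active) = 0.4375.
Starting from Active, the probability is 0.4375.

0.4375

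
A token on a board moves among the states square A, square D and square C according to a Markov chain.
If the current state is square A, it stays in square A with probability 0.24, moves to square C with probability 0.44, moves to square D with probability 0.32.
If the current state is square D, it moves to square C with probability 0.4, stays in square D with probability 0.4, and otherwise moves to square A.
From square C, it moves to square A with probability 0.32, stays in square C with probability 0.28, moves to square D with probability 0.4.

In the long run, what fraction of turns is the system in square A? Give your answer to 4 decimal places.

Let the stationary distribution be π with π = πP and π_1 + π_2 + π_3 = 1.
π_1 = 0.24·π_1 + 0.2·π_2 + 0.32·π_3
π_2 = 0.32·π_1 + 0.4·π_2 + 0.4·π_3
Solving with the normalization constraint gives π = (0.2541, 0.3797, 0.3662).
So the stationary probability of square A is 0.2541.

0.2541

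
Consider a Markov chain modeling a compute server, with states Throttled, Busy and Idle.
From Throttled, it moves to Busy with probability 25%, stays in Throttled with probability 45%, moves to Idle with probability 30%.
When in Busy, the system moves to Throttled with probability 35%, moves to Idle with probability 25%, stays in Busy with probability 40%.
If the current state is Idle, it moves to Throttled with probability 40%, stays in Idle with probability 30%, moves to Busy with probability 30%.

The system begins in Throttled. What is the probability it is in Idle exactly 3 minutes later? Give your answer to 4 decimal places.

Propagate the distribution vector 3 minutes from Throttled.
After 0 minutes: (1.0000, 0.0000, 0.0000)
After 1 minute: (0.4500, 0.2500, 0.3000)
After 2 minutes: (0.4100, 0.3025, 0.2875)
After 3 minutes: (0.4054, 0.3098, 0.2849)
P(in Idle after 3 minutes) = 0.2849

0.2849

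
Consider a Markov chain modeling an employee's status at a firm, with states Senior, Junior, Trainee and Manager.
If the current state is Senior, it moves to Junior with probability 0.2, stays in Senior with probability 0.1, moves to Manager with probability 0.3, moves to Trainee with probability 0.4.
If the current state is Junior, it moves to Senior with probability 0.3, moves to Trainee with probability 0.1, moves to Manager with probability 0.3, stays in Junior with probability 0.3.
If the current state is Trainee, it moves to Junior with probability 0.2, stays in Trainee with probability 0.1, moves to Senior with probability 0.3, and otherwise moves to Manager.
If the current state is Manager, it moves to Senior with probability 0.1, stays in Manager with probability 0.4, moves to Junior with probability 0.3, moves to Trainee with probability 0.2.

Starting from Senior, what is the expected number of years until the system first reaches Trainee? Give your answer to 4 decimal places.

Let t(s) be the expected number of years to first reach Trainee from state s, with t(Trainee) = 0. Conditioning on the first year:
t(Senior) = 1 + 0.1·t(Senior) + 0.2·t(Junior) + 0.3·t(Manager)
t(Junior) = 1 + 0.3·t(Senior) + 0.3·t(Junior) + 0.3·t(Manager)
t(Manager) = 1 + 0.1·t(Senior) + 0.3·t(Junior) + 0.4·t(Manager)
Solving: t(Senior) = 3.9130, t(Junior) = 5.2174, t(Manager) = 4.9275.
Expected years from Senior to Trainee: 3.9130.

3.9130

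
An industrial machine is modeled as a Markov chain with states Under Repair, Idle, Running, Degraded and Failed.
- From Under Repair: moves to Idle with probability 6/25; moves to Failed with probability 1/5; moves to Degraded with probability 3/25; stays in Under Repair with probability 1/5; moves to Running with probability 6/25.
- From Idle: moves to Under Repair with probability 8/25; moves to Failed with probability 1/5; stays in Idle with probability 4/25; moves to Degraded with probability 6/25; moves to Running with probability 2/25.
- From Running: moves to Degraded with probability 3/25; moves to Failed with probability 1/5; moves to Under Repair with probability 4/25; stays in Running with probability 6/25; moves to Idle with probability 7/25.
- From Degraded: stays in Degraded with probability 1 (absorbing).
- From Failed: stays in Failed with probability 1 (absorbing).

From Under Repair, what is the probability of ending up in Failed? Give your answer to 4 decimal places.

Let h(s) be the probability of absorption at Failed starting from transient state s. Then h(Failed) = 1 and h(Degraded) = 0. By first-step analysis:
h(Under Repair) = 0.2·h(Under Repair) + 0.24·h(Idle) + 0.24·h(Running) + 0.12·0 + 0.2·1
h(Idle) = 0.32·h(Under Repair) + 0.16·h(Idle) + 0.08·h(Running) + 0.24·0 + 0.2·1
h(Running) = 0.16·h(Under Repair) + 0.28·h(Idle) + 0.24·h(Running) + 0.12·0 + 0.2·1
Solving: h(Under Repair) = 0.5754, h(Idle) = 0.5119, h(Running) = 0.5729.
Starting from Under Repair, the probability is 0.5754.

0.5754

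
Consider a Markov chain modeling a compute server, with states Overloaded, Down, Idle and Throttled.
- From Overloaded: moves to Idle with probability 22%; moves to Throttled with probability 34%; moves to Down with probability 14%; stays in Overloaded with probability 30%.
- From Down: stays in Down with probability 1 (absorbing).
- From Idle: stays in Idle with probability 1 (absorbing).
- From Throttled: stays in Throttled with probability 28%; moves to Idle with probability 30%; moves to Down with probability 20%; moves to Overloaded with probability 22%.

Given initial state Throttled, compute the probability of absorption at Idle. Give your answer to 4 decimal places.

Let h(s) be the probability of absorption at Idle starting from transient state s. Then h(Idle) = 1 and h(Down) = 0. By first-step analysis:
h(Overloaded) = 0.3·h(Overloaded) + 0.14·0 + 0.22·1 + 0.34·h(Throttled)
h(Throttled) = 0.22·h(Overloaded) + 0.2·0 + 0.3·1 + 0.28·h(Throttled)
Solving: h(Overloaded) = 0.6067, h(Throttled) = 0.6021.
Starting from Throttled, the probability is 0.6021.

0.6021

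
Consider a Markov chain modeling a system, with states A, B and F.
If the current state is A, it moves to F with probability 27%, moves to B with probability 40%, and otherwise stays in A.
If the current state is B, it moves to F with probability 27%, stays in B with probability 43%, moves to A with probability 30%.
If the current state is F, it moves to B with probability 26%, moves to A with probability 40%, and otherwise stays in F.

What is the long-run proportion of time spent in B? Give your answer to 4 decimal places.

Let the stationary distribution be π with π = πP and π_1 + π_2 + π_3 = 1.
π_1 = 0.33·π_1 + 0.3·π_2 + 0.4·π_3
π_2 = 0.4·π_1 + 0.43·π_2 + 0.26·π_3
Solving with the normalization constraint gives π = (0.3392, 0.3705, 0.2903).
So the stationary probability of B is 0.3705.

0.3705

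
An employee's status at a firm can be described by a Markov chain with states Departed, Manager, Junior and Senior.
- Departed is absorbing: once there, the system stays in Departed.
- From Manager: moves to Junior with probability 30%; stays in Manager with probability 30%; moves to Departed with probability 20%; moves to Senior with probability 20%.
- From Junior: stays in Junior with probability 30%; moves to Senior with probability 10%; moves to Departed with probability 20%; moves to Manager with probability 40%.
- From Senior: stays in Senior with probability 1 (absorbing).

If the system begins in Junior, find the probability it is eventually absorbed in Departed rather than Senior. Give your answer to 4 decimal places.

0.5946

Let h(s) be the probability of absorption at Departed starting from transient state s. Then h(Departed) = 1 and h(Senior) = 0. By first-step analysis:
h(Manager) = 0.2·1 + 0.3·h(Manager) + 0.3·h(Junior) + 0.2·0
h(Junior) = 0.2·1 + 0.4·h(Manager) + 0.3·h(Junior) + 0.1·0
Solving: h(Manager) = 0.5405, h(Junior) = 0.5946.
Starting from Junior, the probability is 0.5946.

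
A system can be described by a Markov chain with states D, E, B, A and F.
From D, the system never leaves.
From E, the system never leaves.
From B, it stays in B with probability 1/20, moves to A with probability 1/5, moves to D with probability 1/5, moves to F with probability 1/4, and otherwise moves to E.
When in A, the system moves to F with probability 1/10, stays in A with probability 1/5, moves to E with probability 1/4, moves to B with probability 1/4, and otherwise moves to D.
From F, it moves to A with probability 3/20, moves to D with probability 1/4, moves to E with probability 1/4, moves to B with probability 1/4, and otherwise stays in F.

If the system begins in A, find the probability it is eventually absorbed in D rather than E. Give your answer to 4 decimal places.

Let h(s) be the probability of absorption at D starting from transient state s. Then h(D) = 1 and h(E) = 0. By first-step analysis:
h(B) = 0.2·1 + 0.3·0 + 0.05·h(B) + 0.2·h(A) + 0.25·h(F)
h(A) = 0.2·1 + 0.25·0 + 0.25·h(B) + 0.2·h(A) + 0.1·h(F)
h(F) = 0.25·1 + 0.25·0 + 0.25·h(B) + 0.15·h(A) + 0.1·h(F)
Solving: h(B) = 0.4274, h(A) = 0.4423, h(F) = 0.4702.
Starting from A, the probability is 0.4423.

0.4423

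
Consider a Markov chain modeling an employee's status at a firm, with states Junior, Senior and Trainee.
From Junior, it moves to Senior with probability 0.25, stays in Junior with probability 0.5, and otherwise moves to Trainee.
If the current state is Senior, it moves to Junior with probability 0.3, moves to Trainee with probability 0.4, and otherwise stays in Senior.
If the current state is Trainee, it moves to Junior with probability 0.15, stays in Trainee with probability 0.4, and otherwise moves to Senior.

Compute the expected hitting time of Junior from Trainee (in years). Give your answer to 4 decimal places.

4.7917

Let t(s) be the expected number of years to first reach Junior from state s, with t(Junior) = 0. Conditioning on the first year:
t(Senior) = 1 + 0.3·t(Senior) + 0.4·t(Trainee)
t(Trainee) = 1 + 0.45·t(Senior) + 0.4·t(Trainee)
Solving: t(Senior) = 4.1667, t(Trainee) = 4.7917.
Expected years from Trainee to Junior: 4.7917.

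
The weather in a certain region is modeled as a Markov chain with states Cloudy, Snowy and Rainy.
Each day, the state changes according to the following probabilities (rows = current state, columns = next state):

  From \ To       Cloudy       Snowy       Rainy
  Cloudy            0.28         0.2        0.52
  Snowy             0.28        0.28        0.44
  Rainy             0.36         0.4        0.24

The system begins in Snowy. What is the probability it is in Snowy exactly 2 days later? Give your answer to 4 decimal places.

0.3104

Sum over the intermediate state after 1 day:
P = P(Snowy→Cloudy)·P(Cloudy→Snowy) + P(Snowy→Snowy)·P(Snowy→Snowy) + P(Snowy→Rainy)·P(Rainy→Snowy)
  = 0.28×0.2 + 0.28×0.28 + 0.44×0.4
  = 0.0560 + 0.0784 + 0.1760 = 0.3104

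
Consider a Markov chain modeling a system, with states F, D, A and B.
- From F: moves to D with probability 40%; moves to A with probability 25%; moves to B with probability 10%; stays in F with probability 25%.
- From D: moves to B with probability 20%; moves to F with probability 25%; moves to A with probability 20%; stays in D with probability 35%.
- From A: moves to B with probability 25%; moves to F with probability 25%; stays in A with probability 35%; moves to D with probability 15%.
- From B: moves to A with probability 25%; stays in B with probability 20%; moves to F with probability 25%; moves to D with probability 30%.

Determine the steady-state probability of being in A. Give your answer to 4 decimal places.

0.2611

Let the stationary distribution be π with π = πP and π_1 + π_2 + π_3 + π_4 = 1.
π_1 = 0.25·π_1 + 0.25·π_2 + 0.25·π_3 + 0.25·π_4
π_2 = 0.4·π_1 + 0.35·π_2 + 0.15·π_3 + 0.3·π_4
π_3 = 0.25·π_1 + 0.2·π_2 + 0.35·π_3 + 0.25·π_4
Solving with the normalization constraint gives π = (0.2500, 0.3009, 0.2611, 0.1881).
So the stationary probability of A is 0.2611.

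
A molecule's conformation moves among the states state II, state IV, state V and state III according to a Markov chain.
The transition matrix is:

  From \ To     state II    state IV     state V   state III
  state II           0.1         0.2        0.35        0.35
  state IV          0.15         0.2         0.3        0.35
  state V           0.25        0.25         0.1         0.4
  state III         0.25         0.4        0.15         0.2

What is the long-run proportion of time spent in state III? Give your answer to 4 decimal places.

0.3139

Let the stationary distribution be π with π = πP and π_1 + π_2 + π_3 + π_4 = 1.
π_1 = 0.1·π_1 + 0.15·π_2 + 0.25·π_3 + 0.25·π_4
π_2 = 0.2·π_1 + 0.2·π_2 + 0.25·π_3 + 0.4·π_4
π_3 = 0.35·π_1 + 0.3·π_2 + 0.1·π_3 + 0.15·π_4
Solving with the normalization constraint gives π = (0.1936, 0.2737, 0.2188, 0.3139).
So the stationary probability of state III is 0.3139.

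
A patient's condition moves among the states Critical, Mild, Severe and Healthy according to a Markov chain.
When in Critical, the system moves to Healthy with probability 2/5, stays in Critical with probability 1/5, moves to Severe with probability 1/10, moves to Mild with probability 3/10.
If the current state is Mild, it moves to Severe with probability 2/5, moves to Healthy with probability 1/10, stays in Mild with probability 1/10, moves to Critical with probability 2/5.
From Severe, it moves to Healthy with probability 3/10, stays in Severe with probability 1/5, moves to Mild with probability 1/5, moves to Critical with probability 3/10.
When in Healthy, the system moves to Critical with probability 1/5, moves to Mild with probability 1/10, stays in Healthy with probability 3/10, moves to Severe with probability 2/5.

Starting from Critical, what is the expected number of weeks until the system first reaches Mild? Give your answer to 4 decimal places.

4.7887

Let t(s) be the expected number of weeks to first reach Mild from state s, with t(Mild) = 0. Conditioning on the first week:
t(Critical) = 1 + 0.2·t(Critical) + 0.1·t(Severe) + 0.4·t(Healthy)
t(Severe) = 1 + 0.3·t(Critical) + 0.2·t(Severe) + 0.3·t(Healthy)
t(Healthy) = 1 + 0.2·t(Critical) + 0.4·t(Severe) + 0.3·t(Healthy)
Solving: t(Critical) = 4.7887, t(Severe) = 5.2113, t(Healthy) = 5.7746.
Expected weeks from Critical to Mild: 4.7887.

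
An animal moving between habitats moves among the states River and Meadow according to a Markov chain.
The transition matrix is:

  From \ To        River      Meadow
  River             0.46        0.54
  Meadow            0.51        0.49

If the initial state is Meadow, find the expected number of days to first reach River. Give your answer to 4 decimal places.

Let t(s) be the expected number of days to first reach River from state s, with t(River) = 0. Conditioning on the first day:
t(Meadow) = 1 + 0.49·t(Meadow)
Solving: t(Meadow) = 1.9608.
Expected days from Meadow to River: 1.9608.

1.9608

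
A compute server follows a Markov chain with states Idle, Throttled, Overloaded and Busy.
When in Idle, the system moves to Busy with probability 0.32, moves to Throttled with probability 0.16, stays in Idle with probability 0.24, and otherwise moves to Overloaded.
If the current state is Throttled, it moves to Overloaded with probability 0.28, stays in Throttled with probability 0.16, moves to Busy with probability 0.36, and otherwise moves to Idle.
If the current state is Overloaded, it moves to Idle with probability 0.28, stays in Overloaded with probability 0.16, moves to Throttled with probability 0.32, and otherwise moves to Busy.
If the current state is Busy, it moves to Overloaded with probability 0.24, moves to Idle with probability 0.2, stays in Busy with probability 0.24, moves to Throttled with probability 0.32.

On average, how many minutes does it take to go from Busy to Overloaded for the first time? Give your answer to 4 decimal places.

3.8727

Let t(s) be the expected number of minutes to first reach Overloaded from state s, with t(Overloaded) = 0. Conditioning on the first minute:
t(Idle) = 1 + 0.24·t(Idle) + 0.16·t(Throttled) + 0.32·t(Busy)
t(Throttled) = 1 + 0.2·t(Idle) + 0.16·t(Throttled) + 0.36·t(Busy)
t(Busy) = 1 + 0.2·t(Idle) + 0.32·t(Throttled) + 0.24·t(Busy)
Solving: t(Idle) = 3.7336, t(Throttled) = 3.7391, t(Busy) = 3.8727.
Expected minutes from Busy to Overloaded: 3.8727.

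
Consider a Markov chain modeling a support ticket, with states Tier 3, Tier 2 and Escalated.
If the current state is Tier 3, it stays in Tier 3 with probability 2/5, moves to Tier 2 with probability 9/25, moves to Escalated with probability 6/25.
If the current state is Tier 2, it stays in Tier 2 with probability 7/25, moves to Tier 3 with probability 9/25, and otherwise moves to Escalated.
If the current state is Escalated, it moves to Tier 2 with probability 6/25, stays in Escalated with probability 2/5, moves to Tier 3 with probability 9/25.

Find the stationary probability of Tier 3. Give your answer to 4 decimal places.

Let the stationary distribution be π with π = πP and π_1 + π_2 + π_3 = 1.
π_1 = 0.4·π_1 + 0.36·π_2 + 0.36·π_3
π_2 = 0.36·π_1 + 0.28·π_2 + 0.24·π_3
Solving with the normalization constraint gives π = (0.3750, 0.2969, 0.3281).
So the stationary probability of Tier 3 is 0.3750.

0.3750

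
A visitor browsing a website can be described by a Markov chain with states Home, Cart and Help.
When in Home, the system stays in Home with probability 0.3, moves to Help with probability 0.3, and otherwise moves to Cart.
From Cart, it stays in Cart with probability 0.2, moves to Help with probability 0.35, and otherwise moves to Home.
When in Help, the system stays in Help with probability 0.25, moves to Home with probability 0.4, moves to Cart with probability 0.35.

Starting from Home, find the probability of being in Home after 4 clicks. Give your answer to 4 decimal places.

Propagate the distribution vector 4 clicks from Home.
After 0 clicks: (1.0000, 0.0000, 0.0000)
After 1 click: (0.3000, 0.4000, 0.3000)
After 2 clicks: (0.3900, 0.3050, 0.3050)
After 3 clicks: (0.3763, 0.3238, 0.3000)
After 4 clicks: (0.3786, 0.3203, 0.3012)
P(in Home after 4 clicks) = 0.3786

0.3786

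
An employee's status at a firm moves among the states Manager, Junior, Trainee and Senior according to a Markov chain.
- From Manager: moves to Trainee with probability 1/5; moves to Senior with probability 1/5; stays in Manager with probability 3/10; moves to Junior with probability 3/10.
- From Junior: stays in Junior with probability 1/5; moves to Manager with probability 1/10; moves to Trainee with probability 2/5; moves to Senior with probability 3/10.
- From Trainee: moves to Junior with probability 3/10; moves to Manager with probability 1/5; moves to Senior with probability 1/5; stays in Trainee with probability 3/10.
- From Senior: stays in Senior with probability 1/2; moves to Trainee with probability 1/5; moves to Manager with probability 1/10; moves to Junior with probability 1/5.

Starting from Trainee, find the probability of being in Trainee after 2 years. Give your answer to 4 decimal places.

0.2900

Propagate the distribution vector 2 years from Trainee.
After 0 years: (0.0000, 0.0000, 1.0000, 0.0000)
After 1 year: (0.2000, 0.3000, 0.3000, 0.2000)
After 2 years: (0.1700, 0.2500, 0.2900, 0.2900)
P(in Trainee after 2 years) = 0.2900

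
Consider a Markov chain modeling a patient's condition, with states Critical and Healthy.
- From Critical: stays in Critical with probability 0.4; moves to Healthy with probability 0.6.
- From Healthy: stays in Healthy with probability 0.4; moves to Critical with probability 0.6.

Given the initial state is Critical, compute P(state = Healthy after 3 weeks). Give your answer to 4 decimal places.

Propagate the distribution vector 3 weeks from Critical.
After 0 weeks: (1.0000, 0.0000)
After 1 week: (0.4000, 0.6000)
After 2 weeks: (0.5200, 0.4800)
After 3 weeks: (0.4960, 0.5040)
P(in Healthy after 3 weeks) = 0.5040

0.5040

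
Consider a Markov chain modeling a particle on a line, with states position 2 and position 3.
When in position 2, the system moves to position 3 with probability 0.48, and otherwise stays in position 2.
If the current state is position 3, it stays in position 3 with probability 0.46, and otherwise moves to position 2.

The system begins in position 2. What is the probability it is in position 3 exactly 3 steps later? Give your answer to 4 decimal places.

Propagate the distribution vector 3 steps from position 2.
After 0 steps: (1.0000, 0.0000)
After 1 step: (0.5200, 0.4800)
After 2 steps: (0.5296, 0.4704)
After 3 steps: (0.5294, 0.4706)
P(in position 3 after 3 steps) = 0.4706

0.4706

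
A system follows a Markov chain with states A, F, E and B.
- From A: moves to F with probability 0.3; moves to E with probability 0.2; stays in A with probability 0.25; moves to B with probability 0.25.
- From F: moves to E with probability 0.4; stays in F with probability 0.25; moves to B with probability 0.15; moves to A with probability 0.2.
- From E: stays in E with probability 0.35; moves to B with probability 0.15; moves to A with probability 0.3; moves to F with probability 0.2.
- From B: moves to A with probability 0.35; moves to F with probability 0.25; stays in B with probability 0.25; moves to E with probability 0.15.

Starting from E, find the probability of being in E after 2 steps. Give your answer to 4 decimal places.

Propagate the distribution vector 2 steps from E.
After 0 steps: (0.0000, 0.0000, 1.0000, 0.0000)
After 1 step: (0.3000, 0.2000, 0.3500, 0.1500)
After 2 steps: (0.2725, 0.2475, 0.2850, 0.1950)
P(in E after 2 steps) = 0.2850

0.2850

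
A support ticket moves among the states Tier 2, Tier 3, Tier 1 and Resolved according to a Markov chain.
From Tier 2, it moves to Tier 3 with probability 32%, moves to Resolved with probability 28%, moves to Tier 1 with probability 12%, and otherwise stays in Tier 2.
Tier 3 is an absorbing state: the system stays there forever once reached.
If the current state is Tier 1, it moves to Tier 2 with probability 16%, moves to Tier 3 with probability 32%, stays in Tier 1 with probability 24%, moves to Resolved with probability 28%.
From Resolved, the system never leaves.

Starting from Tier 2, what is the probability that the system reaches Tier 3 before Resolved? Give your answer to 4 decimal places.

0.5333

Let h(s) be the probability of absorption at Tier 3 starting from transient state s. Then h(Tier 3) = 1 and h(Resolved) = 0. By first-step analysis:
h(Tier 2) = 0.28·h(Tier 2) + 0.32·1 + 0.12·h(Tier 1) + 0.28·0
h(Tier 1) = 0.16·h(Tier 2) + 0.32·1 + 0.24·h(Tier 1) + 0.28·0
Solving: h(Tier 2) = 0.5333, h(Tier 1) = 0.5333.
Starting from Tier 2, the probability is 0.5333.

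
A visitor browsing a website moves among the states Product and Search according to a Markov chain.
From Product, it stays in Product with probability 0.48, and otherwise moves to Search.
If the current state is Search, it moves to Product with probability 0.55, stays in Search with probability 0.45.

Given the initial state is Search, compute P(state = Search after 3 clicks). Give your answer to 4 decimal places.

Propagate the distribution vector 3 clicks from Search.
After 0 clicks: (0.0000, 1.0000)
After 1 click: (0.5500, 0.4500)
After 2 clicks: (0.5115, 0.4885)
After 3 clicks: (0.5142, 0.4858)
P(in Search after 3 clicks) = 0.4858

0.4858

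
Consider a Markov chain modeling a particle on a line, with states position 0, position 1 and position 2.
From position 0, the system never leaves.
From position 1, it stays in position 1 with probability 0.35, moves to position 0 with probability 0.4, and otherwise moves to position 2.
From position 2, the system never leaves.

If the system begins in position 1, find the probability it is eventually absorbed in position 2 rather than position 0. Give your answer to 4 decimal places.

0.3846

Let h(s) be the probability of absorption at position 2 starting from transient state s. Then h(position 2) = 1 and h(position 0) = 0. By first-step analysis:
h(position 1) = 0.4·0 + 0.35·h(position 1) + 0.25·1
Solving: h(position 1) = 0.3846.
Starting from position 1, the probability is 0.3846.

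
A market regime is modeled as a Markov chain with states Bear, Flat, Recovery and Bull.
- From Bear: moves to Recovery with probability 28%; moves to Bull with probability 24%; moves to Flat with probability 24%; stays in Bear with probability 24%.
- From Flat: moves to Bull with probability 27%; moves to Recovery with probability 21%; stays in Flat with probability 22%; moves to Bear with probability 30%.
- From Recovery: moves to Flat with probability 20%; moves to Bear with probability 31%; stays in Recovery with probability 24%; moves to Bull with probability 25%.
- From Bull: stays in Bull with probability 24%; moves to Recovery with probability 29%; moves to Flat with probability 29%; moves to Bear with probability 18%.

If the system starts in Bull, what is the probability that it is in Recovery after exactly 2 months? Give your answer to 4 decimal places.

Propagate the distribution vector 2 months from Bull.
After 0 months: (0.0000, 0.0000, 0.0000, 1.0000)
After 1 month: (0.1800, 0.2900, 0.2900, 0.2400)
After 2 months: (0.2633, 0.2346, 0.2505, 0.2516)
P(in Recovery after 2 months) = 0.2505

0.2505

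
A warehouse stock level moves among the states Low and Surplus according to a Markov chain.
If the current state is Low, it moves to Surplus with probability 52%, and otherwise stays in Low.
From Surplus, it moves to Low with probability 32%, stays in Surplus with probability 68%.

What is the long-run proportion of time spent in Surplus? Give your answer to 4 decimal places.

0.6190

Let the stationary distribution be π with π = πP and π_1 + π_2 = 1.
π_1 = 0.48·π_1 + 0.32·π_2
Solving with the normalization constraint gives π = (0.3810, 0.6190).
So the stationary probability of Surplus is 0.6190.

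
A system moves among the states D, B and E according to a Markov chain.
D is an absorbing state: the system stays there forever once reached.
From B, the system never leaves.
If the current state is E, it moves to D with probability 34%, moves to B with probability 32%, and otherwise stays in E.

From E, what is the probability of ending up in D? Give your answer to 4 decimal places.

Let h(s) be the probability of absorption at D starting from transient state s. Then h(D) = 1 and h(B) = 0. By first-step analysis:
h(E) = 0.34·1 + 0.32·0 + 0.34·h(E)
Solving: h(E) = 0.5152.
Starting from E, the probability is 0.5152.

0.5152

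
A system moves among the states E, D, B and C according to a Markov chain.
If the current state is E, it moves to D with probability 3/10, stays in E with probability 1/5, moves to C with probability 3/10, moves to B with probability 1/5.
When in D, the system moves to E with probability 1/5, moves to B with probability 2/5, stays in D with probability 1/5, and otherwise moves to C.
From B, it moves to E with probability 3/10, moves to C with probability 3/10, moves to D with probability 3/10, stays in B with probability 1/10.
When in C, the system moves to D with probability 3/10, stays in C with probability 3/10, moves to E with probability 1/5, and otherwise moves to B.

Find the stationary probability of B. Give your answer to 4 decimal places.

0.2314

Let the stationary distribution be π with π = πP and π_1 + π_2 + π_3 + π_4 = 1.
π_1 = 0.2·π_1 + 0.2·π_2 + 0.3·π_3 + 0.2·π_4
π_2 = 0.3·π_1 + 0.2·π_2 + 0.3·π_3 + 0.3·π_4
π_3 = 0.2·π_1 + 0.4·π_2 + 0.1·π_3 + 0.2·π_4
Solving with the normalization constraint gives π = (0.2231, 0.2727, 0.2314, 0.2727).
So the stationary probability of B is 0.2314.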